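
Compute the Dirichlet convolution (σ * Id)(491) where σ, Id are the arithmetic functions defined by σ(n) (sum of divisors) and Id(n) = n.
(σ * Id)(491) = 983

Divisors of 491: [1, 491]. For each d | 491:
  d = 1: σ(1) · Id(491/1) = 1 · 491 = 491
  d = 491: σ(491) · Id(491/491) = 492 · 1 = 492
Summing: (σ * Id)(491) = 491 + 492 = 983.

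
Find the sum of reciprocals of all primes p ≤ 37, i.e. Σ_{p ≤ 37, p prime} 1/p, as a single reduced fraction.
Σ 1/p = 11819186711467/7420738134810

π(37) = 12, so the primes ≤ 37 are [2, 3, 5, 7, 11, 13, 17, 19, 23, 29, 31, 37]. Summing 1/p over these primes: 11819186711467/7420738134810 ≈ 1.5927. Mertens estimate ln ln(37) + 0.2615 ≈ 1.5455.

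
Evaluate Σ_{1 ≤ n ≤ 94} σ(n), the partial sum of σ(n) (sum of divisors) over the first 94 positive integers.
Σ_{n ≤ 94} σ(n) = 7285

Compute σ(n) for each 1 ≤ n ≤ 94: σ(1) = 1, σ(2) = 3, σ(3) = 4, σ(4) = 7, σ(5) = 6, σ(6) = 12, σ(7) = 8, σ(8) = 15, σ(9) = 13, σ(10) = 18, σ(11) = 12, σ(12) = 28, σ(13) = 14, σ(14) = 24, σ(15) = 24, σ(16) = 31, σ(17) = 18, σ(18) = 39, σ(19) = 20, σ(20) = 42, σ(21) = 32, σ(22) = 36, σ(23) = 24, σ(24) = 60, σ(25) = 31, σ(26) = 42, σ(27) = 40, σ(28) = 56, σ(29) = 30, σ(30) = 72, σ(31) = 32, σ(32) = 63, σ(33) = 48, σ(34) = 54, σ(35) = 48, σ(36) = 91, σ(37) = 38, σ(38) = 60, σ(39) = 56, σ(40) = 90, σ(41) = 42, σ(42) = 96, σ(43) = 44, σ(44) = 84, σ(45) = 78, σ(46) = 72, σ(47) = 48, σ(48) = 124, σ(49) = 57, σ(50) = 93, σ(51) = 72, σ(52) = 98, σ(53) = 54, σ(54) = 120, σ(55) = 72, σ(56) = 120, σ(57) = 80, σ(58) = 90, σ(59) = 60, σ(60) = 168, σ(61) = 62, σ(62) = 96, σ(63) = 104, σ(64) = 127, σ(65) = 84, σ(66) = 144, σ(67) = 68, σ(68) = 126, σ(69) = 96, σ(70) = 144, σ(71) = 72, σ(72) = 195, σ(73) = 74, σ(74) = 114, σ(75) = 124, σ(76) = 140, σ(77) = 96, σ(78) = 168, σ(79) = 80, σ(80) = 186, σ(81) = 121, σ(82) = 126, σ(83) = 84, σ(84) = 224, σ(85) = 108, σ(86) = 132, σ(87) = 120, σ(88) = 180, σ(89) = 90, σ(90) = 234, σ(91) = 112, σ(92) = 168, σ(93) = 128, σ(94) = 144. Summing all 94 values: 7285. (Average order: Σ_{n ≤ x} σ(n) ~ (π²/12) x². For x = 94, (π²/12)·94² ≈ 7267.32.)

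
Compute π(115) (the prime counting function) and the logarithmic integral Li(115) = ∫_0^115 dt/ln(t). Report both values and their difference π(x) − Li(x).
π(115) = 30;  Li(115) ≈ 33.33;  π(x) − Li(x) ≈ -3.33.

Direct count of primes ≤ 115 gives π(115) = 30. Numerical evaluation of the logarithmic integral gives Li(115) ≈ 33.33. The difference π(x) − Li(x) ≈ -3.33 is typically negative for small/moderate x (Li(x) overestimates), though Littlewood's theorem shows this sign changes infinitely often.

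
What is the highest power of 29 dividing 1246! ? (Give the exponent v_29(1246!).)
v_29(1246!) = 43

Legendre's formula: v_p(n!) = Σ_{k ≥ 1} ⌊n / p^k⌋. For p = 29, n = 1246, the terms are:
  ⌊1246/29^1⌋ = ⌊1246/29⌋ = 42
  ⌊1246/29^2⌋ = ⌊1246/841⌋ = 1
(the next term ⌊1246/29^3⌋ = 0, terminating the sum). Summing: v_29(1246!) = 42 + 1 = 43.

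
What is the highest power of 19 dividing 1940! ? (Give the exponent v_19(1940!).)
v_19(1940!) = 107

Legendre's formula: v_p(n!) = Σ_{k ≥ 1} ⌊n / p^k⌋. For p = 19, n = 1940, the terms are:
  ⌊1940/19^1⌋ = ⌊1940/19⌋ = 102
  ⌊1940/19^2⌋ = ⌊1940/361⌋ = 5
(the next term ⌊1940/19^3⌋ = 0, terminating the sum). Summing: v_19(1940!) = 102 + 5 = 107.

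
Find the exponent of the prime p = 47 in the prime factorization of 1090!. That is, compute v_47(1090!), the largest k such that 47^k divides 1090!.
v_47(1090!) = 23

Legendre's formula: v_p(n!) = Σ_{k ≥ 1} ⌊n / p^k⌋. For p = 47, n = 1090, the terms are:
  ⌊1090/47^1⌋ = ⌊1090/47⌋ = 23
(the next term ⌊1090/47^2⌋ = 0, terminating the sum). Summing: v_47(1090!) = 23 = 23.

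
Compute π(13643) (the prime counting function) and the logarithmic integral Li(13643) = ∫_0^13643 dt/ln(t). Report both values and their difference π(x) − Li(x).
π(13643) = 1612;  Li(13643) ≈ 1634.81;  π(x) − Li(x) ≈ -22.81.

Direct count of primes ≤ 13643 gives π(13643) = 1612. Numerical evaluation of the logarithmic integral gives Li(13643) ≈ 1634.81. The difference π(x) − Li(x) ≈ -22.81 is typically negative for small/moderate x (Li(x) overestimates), though Littlewood's theorem shows this sign changes infinitely often.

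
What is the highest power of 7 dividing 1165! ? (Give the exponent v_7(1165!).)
v_7(1165!) = 192

Legendre's formula: v_p(n!) = Σ_{k ≥ 1} ⌊n / p^k⌋. For p = 7, n = 1165, the terms are:
  ⌊1165/7^1⌋ = ⌊1165/7⌋ = 166
  ⌊1165/7^2⌋ = ⌊1165/49⌋ = 23
  ⌊1165/7^3⌋ = ⌊1165/343⌋ = 3
(the next term ⌊1165/7^4⌋ = 0, terminating the sum). Summing: v_7(1165!) = 166 + 23 + 3 = 192.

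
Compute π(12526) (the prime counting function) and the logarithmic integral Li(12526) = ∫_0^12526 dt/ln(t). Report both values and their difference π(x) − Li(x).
π(12526) = 1495;  Li(12526) ≈ 1516.97;  π(x) − Li(x) ≈ -21.97.

Direct count of primes ≤ 12526 gives π(12526) = 1495. Numerical evaluation of the logarithmic integral gives Li(12526) ≈ 1516.97. The difference π(x) − Li(x) ≈ -21.97 is typically negative for small/moderate x (Li(x) overestimates), though Littlewood's theorem shows this sign changes infinitely often.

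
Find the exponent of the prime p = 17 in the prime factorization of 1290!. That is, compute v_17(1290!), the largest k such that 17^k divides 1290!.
v_17(1290!) = 79

Legendre's formula: v_p(n!) = Σ_{k ≥ 1} ⌊n / p^k⌋. For p = 17, n = 1290, the terms are:
  ⌊1290/17^1⌋ = ⌊1290/17⌋ = 75
  ⌊1290/17^2⌋ = ⌊1290/289⌋ = 4
(the next term ⌊1290/17^3⌋ = 0, terminating the sum). Summing: v_17(1290!) = 75 + 4 = 79.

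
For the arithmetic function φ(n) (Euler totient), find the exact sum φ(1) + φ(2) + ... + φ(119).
Σ_{n ≤ 119} φ(n) = 4354

Compute φ(n) for each 1 ≤ n ≤ 119: φ(1) = 1, φ(2) = 1, φ(3) = 2, φ(4) = 2, φ(5) = 4, φ(6) = 2, φ(7) = 6, φ(8) = 4, φ(9) = 6, φ(10) = 4, φ(11) = 10, φ(12) = 4, φ(13) = 12, φ(14) = 6, φ(15) = 8, φ(16) = 8, φ(17) = 16, φ(18) = 6, φ(19) = 18, φ(20) = 8, φ(21) = 12, φ(22) = 10, φ(23) = 22, φ(24) = 8, φ(25) = 20, φ(26) = 12, φ(27) = 18, φ(28) = 12, φ(29) = 28, φ(30) = 8, φ(31) = 30, φ(32) = 16, φ(33) = 20, φ(34) = 16, φ(35) = 24, φ(36) = 12, φ(37) = 36, φ(38) = 18, φ(39) = 24, φ(40) = 16, φ(41) = 40, φ(42) = 12, φ(43) = 42, φ(44) = 20, φ(45) = 24, φ(46) = 22, φ(47) = 46, φ(48) = 16, φ(49) = 42, φ(50) = 20, φ(51) = 32, φ(52) = 24, φ(53) = 52, φ(54) = 18, φ(55) = 40, φ(56) = 24, φ(57) = 36, φ(58) = 28, φ(59) = 58, φ(60) = 16, φ(61) = 60, φ(62) = 30, φ(63) = 36, φ(64) = 32, φ(65) = 48, φ(66) = 20, φ(67) = 66, φ(68) = 32, φ(69) = 44, φ(70) = 24, φ(71) = 70, φ(72) = 24, φ(73) = 72, φ(74) = 36, φ(75) = 40, φ(76) = 36, φ(77) = 60, φ(78) = 24, φ(79) = 78, φ(80) = 32, φ(81) = 54, φ(82) = 40, φ(83) = 82, φ(84) = 24, φ(85) = 64, φ(86) = 42, φ(87) = 56, φ(88) = 40, φ(89) = 88, φ(90) = 24, φ(91) = 72, φ(92) = 44, φ(93) = 60, φ(94) = 46, φ(95) = 72, φ(96) = 32, φ(97) = 96, φ(98) = 42, φ(99) = 60, φ(100) = 40, φ(101) = 100, φ(102) = 32, φ(103) = 102, φ(104) = 48, φ(105) = 48, φ(106) = 52, φ(107) = 106, φ(108) = 36, φ(109) = 108, φ(110) = 40, φ(111) = 72, φ(112) = 48, φ(113) = 112, φ(114) = 36, φ(115) = 88, φ(116) = 56, φ(117) = 72, φ(118) = 58, φ(119) = 96. Summing all 119 values: 4354. (Average order: Σ_{n ≤ x} φ(n) ~ (3/π²) x². For x = 119, (3/π²)·119² ≈ 4304.43.)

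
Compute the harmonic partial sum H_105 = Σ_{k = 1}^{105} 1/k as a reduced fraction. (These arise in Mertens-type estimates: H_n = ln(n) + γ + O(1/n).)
H_105 = 759525171909485731983968522830675502275870361/145060212702939779988529042870810778780278080

Direct summation: H_105 = 1 + 1/2 + ... + 1/105. The least common denominator is lcm(1, ..., 105) = 725301063514698899942645214354053893901390400; over this denominator the numerator is 725301063514698899942645214354053893901390400 + 362650531757349449971322607177026946950695200 + 241767021171566299980881738118017964633796800 + 181325265878674724985661303588513473475347600 + 145060212702939779988529042870810778780278080 + 120883510585783149990440869059008982316898400 + 103614437644956985706092173479150556271627200 + 90662632939337362492830651794256736737673800 + 80589007057188766660293912706005988211265600 + 72530106351469889994264521435405389390139040 + 65936460319518081812967746759459444900126400 + 60441755292891574995220434529504491158449200 + 55792389501130684610972708796465684146260800 + 51807218822478492853046086739575278135813600 + 48353404234313259996176347623603592926759360 + 45331316469668681246415325897128368368836900 + 42664768442041111761332071432591405523611200 + 40294503528594383330146956353002994105632800 + 38173740184984152628560274439687047047441600 + 36265053175734944997132260717702694695069520 + 34538145881652328568697391159716852090542400 + 32968230159759040906483873379729722450063200 + 31534828848465169562723704971915386691364800 + 30220877646445787497610217264752245579224600 + 29012042540587955997705808574162155756055616 + 27896194750565342305486354398232842073130400 + 26863002352396255553431304235335329403755200 + 25903609411239246426523043369787639067906800 + 25010381500506858618711903943243237720737600 + 24176702117156629998088173811801796463379680 + 23396808500474158062665974656582383674238400 + 22665658234834340623207662948564184184418450 + 21978820106506027270989248919819814966708800 + 21332384221020555880666035716295702761805600 + 20722887528991397141218434695830111254325440 + 20147251764297191665073478176501497052816400 + 19602731446343213511963384171731186321659200 + 19086870092492076314280137219843523523720800 + 18597463167043561536990902932155228048753600 + 18132526587867472498566130358851347347534760 + 17690269841821924388845005228147655948814400 + 17269072940826164284348695579858426045271200 + 16867466593365090696340586380326834741892800 + 16484115079879520453241936689864861225031600 + 16117801411437753332058782541201197642253120 + 15767414424232584781361852485957693345682400 + 15431937521589338296652025837320295614923200 + 15110438823222893748805108632376122789612300 + 14802062520708140815156024782735793753089600 + 14506021270293977998852904287081077878027808 + 14221589480680370587110690477530468507870400 + 13948097375282671152743177199116421036565200 + 13684925726692432074389532346302903658516800 + 13431501176198127776715652117667664701877600 + 13187292063903616362593549351891888980025280 + 12951804705619623213261521684893819533953400 + 12724580061661384209520091479895682349147200 + 12505190750253429309355951971621618860368800 + 12293238364655913558349918887356845659345600 + 12088351058578314999044086905900898231689840 + 11890181369093424589223692038591047441006400 + 11698404250237079031332987328291191837119200 + 11512715293884109522899130386572284030180800 + 11332829117417170311603831474282092092209225 + 11158477900226136922194541759293136829252160 + 10989410053253013635494624459909907483354400 + 10825389007682073133472316632150058117931200 + 10666192110510277940333017858147851380902800 + 10511609616155056520907901657305128897121600 + 10361443764495698570609217347915055627162720 + 10215507936826745069614721328930336533822400 + 10073625882148595832536739088250748526408200 + 9935631007050669862228016634987039642484800 + 9801365723171606755981692085865593160829600 + 9670680846862651999235269524720718585351872 + 9543435046246038157140068609921761761860400 + 9419494331359725973281106679922777842875200 + 9298731583521780768495451466077614024376800 + 9181026120439226581552471067772834100017600 + 9066263293933736249283065179425673673767380 + 8954334117465418517810434745111776467918400 + 8845134920910962194422502614073827974407200 + 8738567030297577107742713425952456553028800 + 8634536470413082142174347789929213022635600 + 8532953688408222352266414286518281104722240 + 8433733296682545348170293190163417370946400 + 8336793833502286206237301314414412573579200 + 8242057539939760226620968344932430612515800 + 8149450151850549437557811397236560605633600 + 8058900705718876666029391270600598821126560 + 7970341357304383515853244113780812020894400 + 7883707212116292390680926242978846672841200 + 7798936166824719354221991552194127891412800 + 7715968760794669148326012918660147807461600 + 7634748036996830525712054887937409409488320 + 7555219411611446874402554316188061394806150 + 7477330551697926803532424890247978287643200 + 7401031260354070407578012391367896876544800 + 7326273368835342423663082973273271655569600 + 7253010635146988999426452143540538939013904 + 7181198648660385147946982320337167266350400 + 7110794740340185293555345238765234253935200 + 7041757898200960193617914702466542659236800 + 6974048687641335576371588599558210518282600 + 6907629176330465713739478231943370418108480 = 3797625859547428659919842614153377511379351805, so H_105 = 3797625859547428659919842614153377511379351805/725301063514698899942645214354053893901390400; reducing by gcd(3797625859547428659919842614153377511379351805, 725301063514698899942645214354053893901390400) = 5 gives 759525171909485731983968522830675502275870361/145060212702939779988529042870810778780278080 ≈ 5.23593. (The PNT-adjacent estimate ln(105) + γ ≈ 5.23118 matches within O(1/n).)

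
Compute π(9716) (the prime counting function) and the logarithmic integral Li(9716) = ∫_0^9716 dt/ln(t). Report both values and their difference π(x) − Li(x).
π(9716) = 1197;  Li(9716) ≈ 1215.25;  π(x) − Li(x) ≈ -18.25.

Direct count of primes ≤ 9716 gives π(9716) = 1197. Numerical evaluation of the logarithmic integral gives Li(9716) ≈ 1215.25. The difference π(x) − Li(x) ≈ -18.25 is typically negative for small/moderate x (Li(x) overestimates), though Littlewood's theorem shows this sign changes infinitely often.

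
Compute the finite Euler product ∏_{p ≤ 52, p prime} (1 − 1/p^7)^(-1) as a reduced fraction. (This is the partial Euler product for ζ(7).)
∏ = 23382886769632432571789841128782562016512130510871147719864543051070039135878767058418261603816212645625/23189273096315310437319062436725495011112024414316439805760324840606793884675752039664775666767203598336

The primes p ≤ 52 are [2, 3, 5, 7, 11, 13, 17, 19, 23, 29, 31, 37, 41, 43, 47]. For each prime, (1 − 1/p^7)^(-1) = p^7 / (p^7 − 1). The product is (1 − 1/2^7)^(-1), (1 − 1/3^7)^(-1), (1 − 1/5^7)^(-1), (1 − 1/7^7)^(-1), (1 − 1/11^7)^(-1), (1 − 1/13^7)^(-1), (1 − 1/17^7)^(-1), (1 − 1/19^7)^(-1), (1 − 1/23^7)^(-1), (1 − 1/29^7)^(-1), (1 − 1/31^7)^(-1), (1 − 1/37^7)^(-1), (1 − 1/41^7)^(-1), (1 − 1/43^7)^(-1), (1 − 1/47^7)^(-1) = ∏ p^7 / (p^7 − 1) = 23382886769632432571789841128782562016512130510871147719864543051070039135878767058418261603816212645625/23189273096315310437319062436725495011112024414316439805760324840606793884675752039664775666767203598336.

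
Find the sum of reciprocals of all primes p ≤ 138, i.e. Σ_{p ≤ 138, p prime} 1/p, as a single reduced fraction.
Σ 1/p = 134916993045244813891851972880537444693266047783313727/72047817630210000485677936198920432067383702541010310

π(138) = 33, so the primes ≤ 138 are [2, 3, 5, 7, 11, 13, 17, 19, 23, 29, 31, 37, 41, 43, 47, 53, 59, 61, 67, 71, 73, 79, 83, 89, 97, 101, 103, 107, 109, 113, 127, 131, 137]. Summing 1/p over these primes: 134916993045244813891851972880537444693266047783313727/72047817630210000485677936198920432067383702541010310 ≈ 1.8726. Mertens estimate ln ln(138) + 0.2615 ≈ 1.8563.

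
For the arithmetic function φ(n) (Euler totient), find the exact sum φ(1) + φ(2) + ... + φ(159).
Σ_{n ≤ 159} φ(n) = 7742

Compute φ(n) for each 1 ≤ n ≤ 159: φ(1) = 1, φ(2) = 1, φ(3) = 2, φ(4) = 2, φ(5) = 4, φ(6) = 2, φ(7) = 6, φ(8) = 4, φ(9) = 6, φ(10) = 4, φ(11) = 10, φ(12) = 4, φ(13) = 12, φ(14) = 6, φ(15) = 8, φ(16) = 8, φ(17) = 16, φ(18) = 6, φ(19) = 18, φ(20) = 8, φ(21) = 12, φ(22) = 10, φ(23) = 22, φ(24) = 8, φ(25) = 20, φ(26) = 12, φ(27) = 18, φ(28) = 12, φ(29) = 28, φ(30) = 8, φ(31) = 30, φ(32) = 16, φ(33) = 20, φ(34) = 16, φ(35) = 24, φ(36) = 12, φ(37) = 36, φ(38) = 18, φ(39) = 24, φ(40) = 16, φ(41) = 40, φ(42) = 12, φ(43) = 42, φ(44) = 20, φ(45) = 24, φ(46) = 22, φ(47) = 46, φ(48) = 16, φ(49) = 42, φ(50) = 20, φ(51) = 32, φ(52) = 24, φ(53) = 52, φ(54) = 18, φ(55) = 40, φ(56) = 24, φ(57) = 36, φ(58) = 28, φ(59) = 58, φ(60) = 16, φ(61) = 60, φ(62) = 30, φ(63) = 36, φ(64) = 32, φ(65) = 48, φ(66) = 20, φ(67) = 66, φ(68) = 32, φ(69) = 44, φ(70) = 24, φ(71) = 70, φ(72) = 24, φ(73) = 72, φ(74) = 36, φ(75) = 40, φ(76) = 36, φ(77) = 60, φ(78) = 24, φ(79) = 78, φ(80) = 32, φ(81) = 54, φ(82) = 40, φ(83) = 82, φ(84) = 24, φ(85) = 64, φ(86) = 42, φ(87) = 56, φ(88) = 40, φ(89) = 88, φ(90) = 24, φ(91) = 72, φ(92) = 44, φ(93) = 60, φ(94) = 46, φ(95) = 72, φ(96) = 32, φ(97) = 96, φ(98) = 42, φ(99) = 60, φ(100) = 40, φ(101) = 100, φ(102) = 32, φ(103) = 102, φ(104) = 48, φ(105) = 48, φ(106) = 52, φ(107) = 106, φ(108) = 36, φ(109) = 108, φ(110) = 40, φ(111) = 72, φ(112) = 48, φ(113) = 112, φ(114) = 36, φ(115) = 88, φ(116) = 56, φ(117) = 72, φ(118) = 58, φ(119) = 96, φ(120) = 32, φ(121) = 110, φ(122) = 60, φ(123) = 80, φ(124) = 60, φ(125) = 100, φ(126) = 36, φ(127) = 126, φ(128) = 64, φ(129) = 84, φ(130) = 48, φ(131) = 130, φ(132) = 40, φ(133) = 108, φ(134) = 66, φ(135) = 72, φ(136) = 64, φ(137) = 136, φ(138) = 44, φ(139) = 138, φ(140) = 48, φ(141) = 92, φ(142) = 70, φ(143) = 120, φ(144) = 48, φ(145) = 112, φ(146) = 72, φ(147) = 84, φ(148) = 72, φ(149) = 148, φ(150) = 40, φ(151) = 150, φ(152) = 72, φ(153) = 96, φ(154) = 60, φ(155) = 120, φ(156) = 48, φ(157) = 156, φ(158) = 78, φ(159) = 104. Summing all 159 values: 7742. (Average order: Σ_{n ≤ x} φ(n) ~ (3/π²) x². For x = 159, (3/π²)·159² ≈ 7684.50.)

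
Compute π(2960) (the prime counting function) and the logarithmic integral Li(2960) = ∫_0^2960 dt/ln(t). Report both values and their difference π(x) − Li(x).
π(2960) = 426;  Li(2960) ≈ 437.76;  π(x) − Li(x) ≈ -11.76.

Direct count of primes ≤ 2960 gives π(2960) = 426. Numerical evaluation of the logarithmic integral gives Li(2960) ≈ 437.76. The difference π(x) − Li(x) ≈ -11.76 is typically negative for small/moderate x (Li(x) overestimates), though Littlewood's theorem shows this sign changes infinitely often.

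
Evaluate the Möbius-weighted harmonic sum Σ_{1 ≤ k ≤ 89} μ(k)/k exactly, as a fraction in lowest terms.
Σ μ(k)/k = -34833113669423893495541895404789/23768741896345550770650537601358310

Values of μ(k) for 1 ≤ k ≤ 89: μ(1) = 1, μ(2) = -1, μ(3) = -1, μ(5) = -1, μ(6) = 1, μ(7) = -1, μ(10) = 1, μ(11) = -1, μ(13) = -1, μ(14) = 1, μ(15) = 1, μ(17) = -1, μ(19) = -1, μ(21) = 1, μ(22) = 1, μ(23) = -1, μ(26) = 1, μ(29) = -1, μ(30) = -1, μ(31) = -1, μ(33) = 1, μ(34) = 1, μ(35) = 1, μ(37) = -1, μ(38) = 1, μ(39) = 1, μ(41) = -1, μ(42) = -1, μ(43) = -1, μ(46) = 1, μ(47) = -1, μ(51) = 1, μ(53) = -1, μ(55) = 1, μ(57) = 1, μ(58) = 1, μ(59) = -1, μ(61) = -1, μ(62) = 1, μ(65) = 1, μ(66) = -1, μ(67) = -1, μ(69) = 1, μ(70) = -1, μ(71) = -1, μ(73) = -1, μ(74) = 1, μ(77) = 1, μ(78) = -1, μ(79) = -1, μ(82) = 1, μ(83) = -1, μ(85) = 1, μ(86) = 1, μ(87) = 1, μ(89) = -1, with μ = 0 on non-squarefree integers. Summing μ(k)/k for k where μ(k) ≠ 0 gives -34833113669423893495541895404789/23768741896345550770650537601358310 ≈ -0.0015. (PNT ⟺ this sum → 0 as n → ∞.)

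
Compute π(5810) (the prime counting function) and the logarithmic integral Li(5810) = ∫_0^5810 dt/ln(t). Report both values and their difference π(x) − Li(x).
π(5810) = 762;  Li(5810) ≈ 778.53;  π(x) − Li(x) ≈ -16.53.

Direct count of primes ≤ 5810 gives π(5810) = 762. Numerical evaluation of the logarithmic integral gives Li(5810) ≈ 778.53. The difference π(x) − Li(x) ≈ -16.53 is typically negative for small/moderate x (Li(x) overestimates), though Littlewood's theorem shows this sign changes infinitely often.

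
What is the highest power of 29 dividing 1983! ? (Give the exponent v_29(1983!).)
v_29(1983!) = 70

Legendre's formula: v_p(n!) = Σ_{k ≥ 1} ⌊n / p^k⌋. For p = 29, n = 1983, the terms are:
  ⌊1983/29^1⌋ = ⌊1983/29⌋ = 68
  ⌊1983/29^2⌋ = ⌊1983/841⌋ = 2
(the next term ⌊1983/29^3⌋ = 0, terminating the sum). Summing: v_29(1983!) = 68 + 2 = 70.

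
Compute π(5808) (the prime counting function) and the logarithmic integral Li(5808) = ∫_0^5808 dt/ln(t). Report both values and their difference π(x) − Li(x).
π(5808) = 762;  Li(5808) ≈ 778.30;  π(x) − Li(x) ≈ -16.30.

Direct count of primes ≤ 5808 gives π(5808) = 762. Numerical evaluation of the logarithmic integral gives Li(5808) ≈ 778.30. The difference π(x) − Li(x) ≈ -16.30 is typically negative for small/moderate x (Li(x) overestimates), though Littlewood's theorem shows this sign changes infinitely often.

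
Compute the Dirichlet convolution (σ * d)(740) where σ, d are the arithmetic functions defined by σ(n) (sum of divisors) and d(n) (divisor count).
(σ * d)(740) = 5120

Divisors of 740: [1, 2, 4, 5, 10, 20, 37, 74, 148, 185, 370, 740]. For each d | 740:
  d = 1: σ(1) · d(740/1) = 1 · 12 = 12
  d = 2: σ(2) · d(740/2) = 3 · 8 = 24
  d = 4: σ(4) · d(740/4) = 7 · 4 = 28
  d = 5: σ(5) · d(740/5) = 6 · 6 = 36
  d = 10: σ(10) · d(740/10) = 18 · 4 = 72
  d = 20: σ(20) · d(740/20) = 42 · 2 = 84
  d = 37: σ(37) · d(740/37) = 38 · 6 = 228
  d = 74: σ(74) · d(740/74) = 114 · 4 = 456
  d = 148: σ(148) · d(740/148) = 266 · 2 = 532
  d = 185: σ(185) · d(740/185) = 228 · 3 = 684
  d = 370: σ(370) · d(740/370) = 684 · 2 = 1368
  d = 740: σ(740) · d(740/740) = 1596 · 1 = 1596
Summing: (σ * d)(740) = 12 + 24 + 28 + 36 + 72 + 84 + 228 + 456 + 532 + 684 + 1368 + 1596 = 5120.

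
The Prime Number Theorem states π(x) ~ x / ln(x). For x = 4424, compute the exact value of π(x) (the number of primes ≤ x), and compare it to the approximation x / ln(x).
π(4424) = 602;  x/ln(x) ≈ 526.99;  relative error ≈ 12.46%.

Directly count primes up to 4424: π(4424) = 602. The PNT approximation gives 4424/ln(4424) ≈ 4424/8.39480 ≈ 526.99. Relative error (π(x) − x/ln(x)) / π(x) ≈ 12.46%; the approximation is known to undercount slightly (Li(x) is a better estimate).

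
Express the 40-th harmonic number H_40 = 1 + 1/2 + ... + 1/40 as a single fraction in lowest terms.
H_40 = 2078178381193813/485721041551200

Direct summation: H_40 = 1 + 1/2 + ... + 1/40. The least common denominator is lcm(1, ..., 40) = 5342931457063200; over this denominator the numerator is 5342931457063200 + 2671465728531600 + 1780977152354400 + 1335732864265800 + 1068586291412640 + 890488576177200 + 763275922437600 + 667866432132900 + 593659050784800 + 534293145706320 + 485721041551200 + 445244288088600 + 410994727466400 + 381637961218800 + 356195430470880 + 333933216066450 + 314290085709600 + 296829525392400 + 281206918792800 + 267146572853160 + 254425307479200 + 242860520775600 + 232301367698400 + 222622144044300 + 213717258282528 + 205497363733200 + 197886350261600 + 190818980609400 + 184239015760800 + 178097715235440 + 172352627647200 + 166966608033225 + 161907013850400 + 157145042854800 + 152655184487520 + 148414762696200 + 144403552893600 + 140603459396400 + 136998242488800 + 133573286426580 = 22859962193131943, so H_40 = 22859962193131943/5342931457063200; reducing by gcd(22859962193131943, 5342931457063200) = 11 gives 2078178381193813/485721041551200 ≈ 4.27854. (The PNT-adjacent estimate ln(40) + γ ≈ 4.26610 matches within O(1/n).)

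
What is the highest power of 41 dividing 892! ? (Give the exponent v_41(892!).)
v_41(892!) = 21

Legendre's formula: v_p(n!) = Σ_{k ≥ 1} ⌊n / p^k⌋. For p = 41, n = 892, the terms are:
  ⌊892/41^1⌋ = ⌊892/41⌋ = 21
(the next term ⌊892/41^2⌋ = 0, terminating the sum). Summing: v_41(892!) = 21 = 21.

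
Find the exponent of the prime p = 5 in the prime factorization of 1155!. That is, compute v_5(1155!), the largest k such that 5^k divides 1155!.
v_5(1155!) = 287

Legendre's formula: v_p(n!) = Σ_{k ≥ 1} ⌊n / p^k⌋. For p = 5, n = 1155, the terms are:
  ⌊1155/5^1⌋ = ⌊1155/5⌋ = 231
  ⌊1155/5^2⌋ = ⌊1155/25⌋ = 46
  ⌊1155/5^3⌋ = ⌊1155/125⌋ = 9
  ⌊1155/5^4⌋ = ⌊1155/625⌋ = 1
(the next term ⌊1155/5^5⌋ = 0, terminating the sum). Summing: v_5(1155!) = 231 + 46 + 9 + 1 = 287.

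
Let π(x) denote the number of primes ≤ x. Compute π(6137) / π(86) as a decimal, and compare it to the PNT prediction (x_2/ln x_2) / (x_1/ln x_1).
π(6137)/π(86) = 800/23 ≈ 34.7826;  PNT prediction ≈ 36.4436.

π(86) = 23 and π(6137) = 800, so π(6137)/π(86) ≈ 34.7826. The PNT-predicted ratio is (6137/ln(6137)) / (86/ln(86)) ≈ 36.4436. The two agree to within a few percent, as expected.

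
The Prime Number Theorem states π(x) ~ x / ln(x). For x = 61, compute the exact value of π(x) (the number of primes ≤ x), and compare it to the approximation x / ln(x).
π(61) = 18;  x/ln(x) ≈ 14.84;  relative error ≈ 17.56%.

Directly count primes up to 61: π(61) = 18. The PNT approximation gives 61/ln(61) ≈ 61/4.11087 ≈ 14.84. Relative error (π(x) − x/ln(x)) / π(x) ≈ 17.56%; the approximation is known to undercount slightly (Li(x) is a better estimate).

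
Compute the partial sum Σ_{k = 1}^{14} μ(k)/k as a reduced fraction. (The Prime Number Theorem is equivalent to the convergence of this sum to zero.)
Σ μ(k)/k = -89/15015

Values of μ(k) for 1 ≤ k ≤ 14: μ(1) = 1, μ(2) = -1, μ(3) = -1, μ(5) = -1, μ(6) = 1, μ(7) = -1, μ(10) = 1, μ(11) = -1, μ(13) = -1, μ(14) = 1, with μ = 0 on non-squarefree integers. Summing μ(k)/k for k where μ(k) ≠ 0 gives -89/15015 ≈ -0.0059. (PNT ⟺ this sum → 0 as n → ∞.)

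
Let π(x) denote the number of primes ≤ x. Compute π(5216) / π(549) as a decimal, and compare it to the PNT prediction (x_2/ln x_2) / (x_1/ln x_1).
π(5216)/π(549) = 693/101 ≈ 6.8614;  PNT prediction ≈ 7.0019.

π(549) = 101 and π(5216) = 693, so π(5216)/π(549) ≈ 6.8614. The PNT-predicted ratio is (5216/ln(5216)) / (549/ln(549)) ≈ 7.0019. The two agree to within a few percent, as expected.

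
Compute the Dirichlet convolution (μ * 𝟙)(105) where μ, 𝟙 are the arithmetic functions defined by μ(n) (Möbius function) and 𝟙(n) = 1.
(μ * 𝟙)(105) = 0

Divisors of 105: [1, 3, 5, 7, 15, 21, 35, 105]. For each d | 105:
  d = 1: μ(1) · 𝟙(105/1) = 1 · 1 = 1
  d = 3: μ(3) · 𝟙(105/3) = -1 · 1 = -1
  d = 5: μ(5) · 𝟙(105/5) = -1 · 1 = -1
  d = 7: μ(7) · 𝟙(105/7) = -1 · 1 = -1
  d = 15: μ(15) · 𝟙(105/15) = 1 · 1 = 1
  d = 21: μ(21) · 𝟙(105/21) = 1 · 1 = 1
  d = 35: μ(35) · 𝟙(105/35) = 1 · 1 = 1
  d = 105: μ(105) · 𝟙(105/105) = -1 · 1 = -1
Summing: (μ * 𝟙)(105) = 1 + -1 + -1 + -1 + 1 + 1 + 1 + -1 = 0.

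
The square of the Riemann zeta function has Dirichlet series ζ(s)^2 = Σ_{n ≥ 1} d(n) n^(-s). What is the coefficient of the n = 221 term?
d(221) = 4

ζ(s)^2 = (Σ 1/m^s)(Σ 1/k^s). The coefficient of 1/n^s in the product is the number of ordered pairs (m, k) with mk = n, which equals d(n). For n = 221, divisors are [1, 13, 17, 221], so d(221) = 4.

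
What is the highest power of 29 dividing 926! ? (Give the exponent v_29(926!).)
v_29(926!) = 32

Legendre's formula: v_p(n!) = Σ_{k ≥ 1} ⌊n / p^k⌋. For p = 29, n = 926, the terms are:
  ⌊926/29^1⌋ = ⌊926/29⌋ = 31
  ⌊926/29^2⌋ = ⌊926/841⌋ = 1
(the next term ⌊926/29^3⌋ = 0, terminating the sum). Summing: v_29(926!) = 31 + 1 = 32.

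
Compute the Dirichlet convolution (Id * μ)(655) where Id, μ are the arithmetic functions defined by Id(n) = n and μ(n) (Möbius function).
(Id * μ)(655) = 520

Divisors of 655: [1, 5, 131, 655]. For each d | 655:
  d = 1: Id(1) · μ(655/1) = 1 · 1 = 1
  d = 5: Id(5) · μ(655/5) = 5 · -1 = -5
  d = 131: Id(131) · μ(655/131) = 131 · -1 = -131
  d = 655: Id(655) · μ(655/655) = 655 · 1 = 655
Summing: (Id * μ)(655) = 1 + -5 + -131 + 655 = 520.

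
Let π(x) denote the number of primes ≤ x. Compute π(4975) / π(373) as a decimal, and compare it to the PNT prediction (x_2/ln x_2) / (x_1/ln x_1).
π(4975)/π(373) = 666/74 ≈ 9.0000;  PNT prediction ≈ 9.2786.

π(373) = 74 and π(4975) = 666, so π(4975)/π(373) ≈ 9.0000. The PNT-predicted ratio is (4975/ln(4975)) / (373/ln(373)) ≈ 9.2786. The two agree to within a few percent, as expected.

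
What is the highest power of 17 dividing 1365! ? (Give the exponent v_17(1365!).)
v_17(1365!) = 84

Legendre's formula: v_p(n!) = Σ_{k ≥ 1} ⌊n / p^k⌋. For p = 17, n = 1365, the terms are:
  ⌊1365/17^1⌋ = ⌊1365/17⌋ = 80
  ⌊1365/17^2⌋ = ⌊1365/289⌋ = 4
(the next term ⌊1365/17^3⌋ = 0, terminating the sum). Summing: v_17(1365!) = 80 + 4 = 84.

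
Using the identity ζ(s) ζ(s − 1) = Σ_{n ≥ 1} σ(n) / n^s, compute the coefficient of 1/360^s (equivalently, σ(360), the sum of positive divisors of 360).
σ(360) = 1170

In the product (Σ m^0/m^s)(Σ k / k^s) = Σ (Σ_{d | n} d) / n^s, the coefficient of 1/n^s is σ(n) = Σ_{d | n} d. For n = 360, divisors are [1, 2, 3, 4, 5, 6, 8, 9, 10, 12, 15, 18, 20, 24, 30, 36, 40, 45, 60, 72, 90, 120, 180, 360]; summing: σ(360) = 1170.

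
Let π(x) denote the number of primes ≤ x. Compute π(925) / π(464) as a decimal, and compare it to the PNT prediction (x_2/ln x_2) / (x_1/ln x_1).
π(925)/π(464) = 157/90 ≈ 1.7444;  PNT prediction ≈ 1.7922.

π(464) = 90 and π(925) = 157, so π(925)/π(464) ≈ 1.7444. The PNT-predicted ratio is (925/ln(925)) / (464/ln(464)) ≈ 1.7922. The two agree to within a few percent, as expected.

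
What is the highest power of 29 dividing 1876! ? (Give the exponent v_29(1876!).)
v_29(1876!) = 66

Legendre's formula: v_p(n!) = Σ_{k ≥ 1} ⌊n / p^k⌋. For p = 29, n = 1876, the terms are:
  ⌊1876/29^1⌋ = ⌊1876/29⌋ = 64
  ⌊1876/29^2⌋ = ⌊1876/841⌋ = 2
(the next term ⌊1876/29^3⌋ = 0, terminating the sum). Summing: v_29(1876!) = 64 + 2 = 66.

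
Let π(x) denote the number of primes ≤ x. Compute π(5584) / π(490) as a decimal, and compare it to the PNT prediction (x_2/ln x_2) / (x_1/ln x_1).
π(5584)/π(490) = 737/93 ≈ 7.9247;  PNT prediction ≈ 8.1819.

π(490) = 93 and π(5584) = 737, so π(5584)/π(490) ≈ 7.9247. The PNT-predicted ratio is (5584/ln(5584)) / (490/ln(490)) ≈ 8.1819. The two agree to within a few percent, as expected.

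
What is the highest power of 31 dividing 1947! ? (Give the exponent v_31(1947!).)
v_31(1947!) = 64

Legendre's formula: v_p(n!) = Σ_{k ≥ 1} ⌊n / p^k⌋. For p = 31, n = 1947, the terms are:
  ⌊1947/31^1⌋ = ⌊1947/31⌋ = 62
  ⌊1947/31^2⌋ = ⌊1947/961⌋ = 2
(the next term ⌊1947/31^3⌋ = 0, terminating the sum). Summing: v_31(1947!) = 62 + 2 = 64.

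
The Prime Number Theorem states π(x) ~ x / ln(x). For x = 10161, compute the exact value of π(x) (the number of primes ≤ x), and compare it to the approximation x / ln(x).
π(10161) = 1247;  x/ln(x) ≈ 1101.31;  relative error ≈ 11.68%.

Directly count primes up to 10161: π(10161) = 1247. The PNT approximation gives 10161/ln(10161) ≈ 10161/9.22631 ≈ 1101.31. Relative error (π(x) − x/ln(x)) / π(x) ≈ 11.68%; the approximation is known to undercount slightly (Li(x) is a better estimate).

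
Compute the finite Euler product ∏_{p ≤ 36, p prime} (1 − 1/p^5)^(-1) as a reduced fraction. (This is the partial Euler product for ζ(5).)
∏ = 1910589921595024369341325427716514697147265/1842548811291065574051999987500114856101888

The primes p ≤ 36 are [2, 3, 5, 7, 11, 13, 17, 19, 23, 29, 31]. For each prime, (1 − 1/p^5)^(-1) = p^5 / (p^5 − 1). The product is (1 − 1/2^5)^(-1), (1 − 1/3^5)^(-1), (1 − 1/5^5)^(-1), (1 − 1/7^5)^(-1), (1 − 1/11^5)^(-1), (1 − 1/13^5)^(-1), (1 − 1/17^5)^(-1), (1 − 1/19^5)^(-1), (1 − 1/23^5)^(-1), (1 − 1/29^5)^(-1), (1 − 1/31^5)^(-1) = ∏ p^5 / (p^5 − 1) = 1910589921595024369341325427716514697147265/1842548811291065574051999987500114856101888.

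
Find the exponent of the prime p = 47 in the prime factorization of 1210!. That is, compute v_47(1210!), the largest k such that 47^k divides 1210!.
v_47(1210!) = 25

Legendre's formula: v_p(n!) = Σ_{k ≥ 1} ⌊n / p^k⌋. For p = 47, n = 1210, the terms are:
  ⌊1210/47^1⌋ = ⌊1210/47⌋ = 25
(the next term ⌊1210/47^2⌋ = 0, terminating the sum). Summing: v_47(1210!) = 25 = 25.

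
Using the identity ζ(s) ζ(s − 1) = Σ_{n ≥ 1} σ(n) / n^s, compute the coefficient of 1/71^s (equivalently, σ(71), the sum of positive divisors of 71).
σ(71) = 72

In the product (Σ m^0/m^s)(Σ k / k^s) = Σ (Σ_{d | n} d) / n^s, the coefficient of 1/n^s is σ(n) = Σ_{d | n} d. For n = 71, divisors are [1, 71]; summing: σ(71) = 72.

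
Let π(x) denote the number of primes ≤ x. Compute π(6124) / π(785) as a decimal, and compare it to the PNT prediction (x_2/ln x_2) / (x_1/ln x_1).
π(6124)/π(785) = 798/137 ≈ 5.8248;  PNT prediction ≈ 5.9634.

π(785) = 137 and π(6124) = 798, so π(6124)/π(785) ≈ 5.8248. The PNT-predicted ratio is (6124/ln(6124)) / (785/ln(785)) ≈ 5.9634. The two agree to within a few percent, as expected.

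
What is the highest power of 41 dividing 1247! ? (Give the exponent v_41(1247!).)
v_41(1247!) = 30

Legendre's formula: v_p(n!) = Σ_{k ≥ 1} ⌊n / p^k⌋. For p = 41, n = 1247, the terms are:
  ⌊1247/41^1⌋ = ⌊1247/41⌋ = 30
(the next term ⌊1247/41^2⌋ = 0, terminating the sum). Summing: v_41(1247!) = 30 = 30.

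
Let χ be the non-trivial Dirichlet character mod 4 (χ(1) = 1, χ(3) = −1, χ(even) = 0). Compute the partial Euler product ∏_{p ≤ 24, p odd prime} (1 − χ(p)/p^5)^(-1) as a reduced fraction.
∏ = 19221914719363107239019289471588875/19296053991287416836128860852453376

The odd primes p ≤ 24 are [3, 5, 7, 11, 13, 17, 19, 23]. For each, χ(p) = 1 if p ≡ 1 mod 4, χ(p) = −1 if p ≡ 3 mod 4. Taking (1 − χ(p)/p^5)^(-1) = p^5/(p^5 − χ(p)): (1 − (-1)/3^5)^(-1) · (1 − (1)/5^5)^(-1) · (1 − (-1)/7^5)^(-1) · (1 − (-1)/11^5)^(-1) · (1 − (1)/13^5)^(-1) · (1 − (1)/17^5)^(-1) · (1 − (-1)/19^5)^(-1) · (1 − (-1)/23^5)^(-1) = 19221914719363107239019289471588875/19296053991287416836128860852453376.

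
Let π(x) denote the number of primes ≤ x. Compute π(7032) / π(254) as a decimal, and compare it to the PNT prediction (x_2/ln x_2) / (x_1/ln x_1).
π(7032)/π(254) = 904/54 ≈ 16.7407;  PNT prediction ≈ 17.3061.

π(254) = 54 and π(7032) = 904, so π(7032)/π(254) ≈ 16.7407. The PNT-predicted ratio is (7032/ln(7032)) / (254/ln(254)) ≈ 17.3061. The two agree to within a few percent, as expected.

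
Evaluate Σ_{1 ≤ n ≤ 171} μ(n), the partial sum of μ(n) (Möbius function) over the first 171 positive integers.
Σ_{n ≤ 171} μ(n) = -2

Compute μ(n) for each 1 ≤ n ≤ 171: μ(1) = 1, μ(2) = -1, μ(3) = -1, μ(4) = 0, μ(5) = -1, μ(6) = 1, μ(7) = -1, μ(8) = 0, μ(9) = 0, μ(10) = 1, μ(11) = -1, μ(12) = 0, μ(13) = -1, μ(14) = 1, μ(15) = 1, μ(16) = 0, μ(17) = -1, μ(18) = 0, μ(19) = -1, μ(20) = 0, μ(21) = 1, μ(22) = 1, μ(23) = -1, μ(24) = 0, μ(25) = 0, μ(26) = 1, μ(27) = 0, μ(28) = 0, μ(29) = -1, μ(30) = -1, μ(31) = -1, μ(32) = 0, μ(33) = 1, μ(34) = 1, μ(35) = 1, μ(36) = 0, μ(37) = -1, μ(38) = 1, μ(39) = 1, μ(40) = 0, μ(41) = -1, μ(42) = -1, μ(43) = -1, μ(44) = 0, μ(45) = 0, μ(46) = 1, μ(47) = -1, μ(48) = 0, μ(49) = 0, μ(50) = 0, μ(51) = 1, μ(52) = 0, μ(53) = -1, μ(54) = 0, μ(55) = 1, μ(56) = 0, μ(57) = 1, μ(58) = 1, μ(59) = -1, μ(60) = 0, μ(61) = -1, μ(62) = 1, μ(63) = 0, μ(64) = 0, μ(65) = 1, μ(66) = -1, μ(67) = -1, μ(68) = 0, μ(69) = 1, μ(70) = -1, μ(71) = -1, μ(72) = 0, μ(73) = -1, μ(74) = 1, μ(75) = 0, μ(76) = 0, μ(77) = 1, μ(78) = -1, μ(79) = -1, μ(80) = 0, μ(81) = 0, μ(82) = 1, μ(83) = -1, μ(84) = 0, μ(85) = 1, μ(86) = 1, μ(87) = 1, μ(88) = 0, μ(89) = -1, μ(90) = 0, μ(91) = 1, μ(92) = 0, μ(93) = 1, μ(94) = 1, μ(95) = 1, μ(96) = 0, μ(97) = -1, μ(98) = 0, μ(99) = 0, μ(100) = 0, μ(101) = -1, μ(102) = -1, μ(103) = -1, μ(104) = 0, μ(105) = -1, μ(106) = 1, μ(107) = -1, μ(108) = 0, μ(109) = -1, μ(110) = -1, μ(111) = 1, μ(112) = 0, μ(113) = -1, μ(114) = -1, μ(115) = 1, μ(116) = 0, μ(117) = 0, μ(118) = 1, μ(119) = 1, μ(120) = 0, μ(121) = 0, μ(122) = 1, μ(123) = 1, μ(124) = 0, μ(125) = 0, μ(126) = 0, μ(127) = -1, μ(128) = 0, μ(129) = 1, μ(130) = -1, μ(131) = -1, μ(132) = 0, μ(133) = 1, μ(134) = 1, μ(135) = 0, μ(136) = 0, μ(137) = -1, μ(138) = -1, μ(139) = -1, μ(140) = 0, μ(141) = 1, μ(142) = 1, μ(143) = 1, μ(144) = 0, μ(145) = 1, μ(146) = 1, μ(147) = 0, μ(148) = 0, μ(149) = -1, μ(150) = 0, μ(151) = -1, μ(152) = 0, μ(153) = 0, μ(154) = -1, μ(155) = 1, μ(156) = 0, μ(157) = -1, μ(158) = 1, μ(159) = 1, μ(160) = 0, μ(161) = 1, μ(162) = 0, μ(163) = -1, μ(164) = 0, μ(165) = -1, μ(166) = 1, μ(167) = -1, μ(168) = 0, μ(169) = 0, μ(170) = -1, μ(171) = 0. Summing all 171 values: -2. (Mertens function M(x) = Σ_{n ≤ x} μ(n); on average M(x) should be small (PNT ⟺ M(x) = o(x)).)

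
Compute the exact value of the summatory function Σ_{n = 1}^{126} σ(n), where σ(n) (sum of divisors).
Σ_{n ≤ 126} σ(n) = 13152

Compute σ(n) for each 1 ≤ n ≤ 126: σ(1) = 1, σ(2) = 3, σ(3) = 4, σ(4) = 7, σ(5) = 6, σ(6) = 12, σ(7) = 8, σ(8) = 15, σ(9) = 13, σ(10) = 18, σ(11) = 12, σ(12) = 28, σ(13) = 14, σ(14) = 24, σ(15) = 24, σ(16) = 31, σ(17) = 18, σ(18) = 39, σ(19) = 20, σ(20) = 42, σ(21) = 32, σ(22) = 36, σ(23) = 24, σ(24) = 60, σ(25) = 31, σ(26) = 42, σ(27) = 40, σ(28) = 56, σ(29) = 30, σ(30) = 72, σ(31) = 32, σ(32) = 63, σ(33) = 48, σ(34) = 54, σ(35) = 48, σ(36) = 91, σ(37) = 38, σ(38) = 60, σ(39) = 56, σ(40) = 90, σ(41) = 42, σ(42) = 96, σ(43) = 44, σ(44) = 84, σ(45) = 78, σ(46) = 72, σ(47) = 48, σ(48) = 124, σ(49) = 57, σ(50) = 93, σ(51) = 72, σ(52) = 98, σ(53) = 54, σ(54) = 120, σ(55) = 72, σ(56) = 120, σ(57) = 80, σ(58) = 90, σ(59) = 60, σ(60) = 168, σ(61) = 62, σ(62) = 96, σ(63) = 104, σ(64) = 127, σ(65) = 84, σ(66) = 144, σ(67) = 68, σ(68) = 126, σ(69) = 96, σ(70) = 144, σ(71) = 72, σ(72) = 195, σ(73) = 74, σ(74) = 114, σ(75) = 124, σ(76) = 140, σ(77) = 96, σ(78) = 168, σ(79) = 80, σ(80) = 186, σ(81) = 121, σ(82) = 126, σ(83) = 84, σ(84) = 224, σ(85) = 108, σ(86) = 132, σ(87) = 120, σ(88) = 180, σ(89) = 90, σ(90) = 234, σ(91) = 112, σ(92) = 168, σ(93) = 128, σ(94) = 144, σ(95) = 120, σ(96) = 252, σ(97) = 98, σ(98) = 171, σ(99) = 156, σ(100) = 217, σ(101) = 102, σ(102) = 216, σ(103) = 104, σ(104) = 210, σ(105) = 192, σ(106) = 162, σ(107) = 108, σ(108) = 280, σ(109) = 110, σ(110) = 216, σ(111) = 152, σ(112) = 248, σ(113) = 114, σ(114) = 240, σ(115) = 144, σ(116) = 210, σ(117) = 182, σ(118) = 180, σ(119) = 144, σ(120) = 360, σ(121) = 133, σ(122) = 186, σ(123) = 168, σ(124) = 224, σ(125) = 156, σ(126) = 312. Summing all 126 values: 13152. (Average order: Σ_{n ≤ x} σ(n) ~ (π²/12) x². For x = 126, (π²/12)·126² ≈ 13057.49.)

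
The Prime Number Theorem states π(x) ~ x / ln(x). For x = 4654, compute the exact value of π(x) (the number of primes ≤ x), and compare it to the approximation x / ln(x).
π(4654) = 629;  x/ln(x) ≈ 551.06;  relative error ≈ 12.39%.

Directly count primes up to 4654: π(4654) = 629. The PNT approximation gives 4654/ln(4654) ≈ 4654/8.44548 ≈ 551.06. Relative error (π(x) − x/ln(x)) / π(x) ≈ 12.39%; the approximation is known to undercount slightly (Li(x) is a better estimate).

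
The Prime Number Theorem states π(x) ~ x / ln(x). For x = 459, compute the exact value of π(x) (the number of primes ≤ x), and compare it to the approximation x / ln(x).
π(459) = 88;  x/ln(x) ≈ 74.89;  relative error ≈ 14.90%.

Directly count primes up to 459: π(459) = 88. The PNT approximation gives 459/ln(459) ≈ 459/6.12905 ≈ 74.89. Relative error (π(x) − x/ln(x)) / π(x) ≈ 14.90%; the approximation is known to undercount slightly (Li(x) is a better estimate).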